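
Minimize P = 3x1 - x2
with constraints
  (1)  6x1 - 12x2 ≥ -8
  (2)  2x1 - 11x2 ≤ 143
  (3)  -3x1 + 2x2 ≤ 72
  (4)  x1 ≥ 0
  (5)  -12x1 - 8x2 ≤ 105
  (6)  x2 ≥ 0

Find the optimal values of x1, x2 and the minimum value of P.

Corner points and P = 3x1 - x2:
  (0, 2/3) → P = -2/3
  (143/2, 0) → P = 429/2
  (0, 0) → P = 0
The feasible region is unbounded (it extends along (2, 1), (11, 2)), but P strictly increases along every unbounded feasible direction, so there is no improving ray and the minimum is attained at a vertex.

x1 = 0, x2 = 2/3, minimum P = -2/3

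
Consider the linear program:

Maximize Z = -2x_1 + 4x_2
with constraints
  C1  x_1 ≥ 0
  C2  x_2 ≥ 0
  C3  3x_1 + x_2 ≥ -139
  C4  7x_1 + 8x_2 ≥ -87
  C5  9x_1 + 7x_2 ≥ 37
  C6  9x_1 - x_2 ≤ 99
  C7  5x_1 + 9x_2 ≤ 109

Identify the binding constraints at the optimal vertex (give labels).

C1 and C7

Vertices and Z = -2x_1 + 4x_2:
  (0, 37/7) → Z = 148/7
  (0, 109/9) → Z = 436/9
  (37/9, 0) → Z = -74/9
  (11, 0) → Z = -22
  (500/43, 243/43) → Z = -28/43

The maximum is at (0, 109/9). Substituting into each constraint, equality holds for C1 and C7; the remaining constraints have slack.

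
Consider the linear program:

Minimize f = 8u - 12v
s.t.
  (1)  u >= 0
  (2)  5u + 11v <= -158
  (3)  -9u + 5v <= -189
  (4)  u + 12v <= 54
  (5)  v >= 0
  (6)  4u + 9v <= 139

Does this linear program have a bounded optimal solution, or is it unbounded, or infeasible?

The boundaries u = 0 and -9u + 5v = -189 meet at (0, -189/5), but that point violates v ≥ 0. Every candidate vertex is excluded by some other constraint, so the feasible region is empty.

infeasible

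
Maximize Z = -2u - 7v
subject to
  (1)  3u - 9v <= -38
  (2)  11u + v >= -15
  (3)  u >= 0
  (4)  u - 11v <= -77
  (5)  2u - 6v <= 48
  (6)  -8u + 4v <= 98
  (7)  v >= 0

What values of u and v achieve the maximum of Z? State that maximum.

u = 0, v = 7, maximum Z = -49

Extreme points and Z = -2u - 7v:
  (275/24, 193/24) → Z = -1901/24
  (0, 7) → Z = -49
  (0, 49/2) → Z = -343/2
The feasible region is unbounded (it extends along (3, 1), (1, 2)), but Z strictly decreases along every unbounded feasible direction, so there is no improving ray and the maximum is attained at a vertex.

At the optimal vertex, u = 0 and u - 11v = -77.
Solving simultaneously gives u = 0, v = 7.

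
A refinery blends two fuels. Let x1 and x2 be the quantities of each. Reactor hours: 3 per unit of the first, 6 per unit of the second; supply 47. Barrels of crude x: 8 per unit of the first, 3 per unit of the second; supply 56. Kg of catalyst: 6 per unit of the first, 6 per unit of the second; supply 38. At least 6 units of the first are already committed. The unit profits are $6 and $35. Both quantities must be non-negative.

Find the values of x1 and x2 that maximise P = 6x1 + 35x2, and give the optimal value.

x1 = 6, x2 = 1/3, maximum P = 143/3

Vertices and P = 6x1 + 35x2:
  (19/3, 0) → P = 38
  (6, 0) → P = 36
  (6, 1/3) → P = 143/3

The optimum lies where 6x1 + 6x2 = 38 and x1 = 6.
Solving simultaneously gives x1 = 6, x2 = 1/3.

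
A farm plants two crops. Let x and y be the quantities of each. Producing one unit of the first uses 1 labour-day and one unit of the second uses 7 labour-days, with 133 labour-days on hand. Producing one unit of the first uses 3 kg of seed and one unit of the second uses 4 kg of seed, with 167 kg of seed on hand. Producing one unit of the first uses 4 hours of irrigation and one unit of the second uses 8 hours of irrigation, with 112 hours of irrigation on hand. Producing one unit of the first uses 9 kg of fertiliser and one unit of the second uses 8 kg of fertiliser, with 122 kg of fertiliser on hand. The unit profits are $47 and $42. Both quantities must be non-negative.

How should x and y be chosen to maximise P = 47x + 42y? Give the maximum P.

The optimum lies where 4x + 8y = 112 and 9x + 8y = 122.
Solving simultaneously gives x = 2, y = 13.

x = 2, y = 13, maximum P = 640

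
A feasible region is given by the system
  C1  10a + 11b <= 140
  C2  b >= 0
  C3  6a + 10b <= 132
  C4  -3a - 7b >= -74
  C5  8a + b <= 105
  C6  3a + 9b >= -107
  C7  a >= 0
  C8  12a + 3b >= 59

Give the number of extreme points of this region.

Pairwise boundary intersections that survive every other constraint:
  (166/37, 320/37)
  (1015/78, 35/39)
  (105/8, 0)
  (59/12, 0)
  (191/75, 237/25)

5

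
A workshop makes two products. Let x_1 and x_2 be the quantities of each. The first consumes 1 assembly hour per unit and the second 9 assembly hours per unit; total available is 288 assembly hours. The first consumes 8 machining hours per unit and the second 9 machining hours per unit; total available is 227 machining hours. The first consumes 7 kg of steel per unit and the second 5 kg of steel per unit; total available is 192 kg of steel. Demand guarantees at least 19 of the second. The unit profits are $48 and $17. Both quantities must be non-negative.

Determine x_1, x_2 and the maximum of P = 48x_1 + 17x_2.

Feasible corners and P = 48x_1 + 17x_2:
  (0, 227/9) → P = 3859/9
  (0, 19) → P = 323
  (7, 19) → P = 659

At the optimal vertex, 8x_1 + 9x_2 = 227 and x_2 = 19.
Solving simultaneously gives x_1 = 7, x_2 = 19.

x_1 = 7, x_2 = 19, maximum P = 659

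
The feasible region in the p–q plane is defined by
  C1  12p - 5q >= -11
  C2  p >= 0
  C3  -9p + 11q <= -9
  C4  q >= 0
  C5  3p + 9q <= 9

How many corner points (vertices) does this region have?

3

Intersecting each pair of boundary lines and keeping only the points that satisfy every inequality leaves:
  (1, 0)
  (30/19, 9/19)
  (3, 0)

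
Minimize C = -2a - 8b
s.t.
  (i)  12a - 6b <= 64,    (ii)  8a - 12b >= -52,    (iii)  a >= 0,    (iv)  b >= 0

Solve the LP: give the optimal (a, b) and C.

Extreme points and C = -2a - 8b:
  (45/4, 71/6) → C = -703/6
  (16/3, 0) → C = -32/3
  (0, 13/3) → C = -104/3
  (0, 0) → C = 0

a = 45/4, b = 71/6, minimum C = -703/6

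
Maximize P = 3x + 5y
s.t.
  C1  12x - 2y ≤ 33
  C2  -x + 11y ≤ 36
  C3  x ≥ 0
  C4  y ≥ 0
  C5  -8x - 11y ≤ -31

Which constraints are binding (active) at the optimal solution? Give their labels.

C1 and C2

Vertices and P = 3x + 5y:
  (87/26, 93/26) → P = 363/13
  (425/148, 27/37) → P = 1815/148
  (0, 36/11) → P = 180/11
  (0, 31/11) → P = 155/11

The maximum is at (87/26, 93/26). Substituting into each constraint, equality holds for C1 and C2; the remaining constraints have slack.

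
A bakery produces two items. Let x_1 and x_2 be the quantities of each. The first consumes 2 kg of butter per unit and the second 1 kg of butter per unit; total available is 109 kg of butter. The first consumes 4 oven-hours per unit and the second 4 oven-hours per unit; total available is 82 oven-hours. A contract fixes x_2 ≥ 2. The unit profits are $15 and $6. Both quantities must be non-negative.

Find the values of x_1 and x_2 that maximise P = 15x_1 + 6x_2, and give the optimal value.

Extreme points and P = 15x_1 + 6x_2:
  (0, 41/2) → P = 123
  (0, 2) → P = 12
  (37/2, 2) → P = 579/2

x_1 = 37/2, x_2 = 2, maximum P = 579/2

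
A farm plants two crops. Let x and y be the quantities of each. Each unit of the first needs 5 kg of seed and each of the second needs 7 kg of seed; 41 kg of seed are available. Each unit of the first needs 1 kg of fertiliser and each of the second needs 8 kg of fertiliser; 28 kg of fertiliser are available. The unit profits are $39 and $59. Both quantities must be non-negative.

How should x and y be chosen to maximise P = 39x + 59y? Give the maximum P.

Vertices and P = 39x + 59y:
  (0, 0) → P = 0
  (0, 7/2) → P = 413/2
  (41/5, 0) → P = 1599/5
  (4, 3) → P = 333

At the optimal vertex, 5x + 7y = 41 and x + 8y = 28.
Solving simultaneously gives x = 4, y = 3.

x = 4, y = 3, maximum P = 333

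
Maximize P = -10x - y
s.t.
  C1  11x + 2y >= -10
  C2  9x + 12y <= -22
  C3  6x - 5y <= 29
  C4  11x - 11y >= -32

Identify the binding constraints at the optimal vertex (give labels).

Corner points and P = -10x - y:
  (-2/3, -4/3) → P = 8
  (8/67, -379/67) → P = 299/67
  (238/117, -131/39) → P = -1987/117

The maximum is at (-2/3, -4/3). Substituting into each constraint, equality holds for C1 and C2; the remaining constraints have slack.

C1 and C2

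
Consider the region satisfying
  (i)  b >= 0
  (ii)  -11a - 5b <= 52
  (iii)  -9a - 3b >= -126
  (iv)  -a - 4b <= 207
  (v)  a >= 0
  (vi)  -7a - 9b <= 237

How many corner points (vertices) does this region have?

3

Intersecting each pair of boundary lines and keeping only the points that satisfy every inequality leaves:
  (14, 0)
  (0, 0)
  (0, 42)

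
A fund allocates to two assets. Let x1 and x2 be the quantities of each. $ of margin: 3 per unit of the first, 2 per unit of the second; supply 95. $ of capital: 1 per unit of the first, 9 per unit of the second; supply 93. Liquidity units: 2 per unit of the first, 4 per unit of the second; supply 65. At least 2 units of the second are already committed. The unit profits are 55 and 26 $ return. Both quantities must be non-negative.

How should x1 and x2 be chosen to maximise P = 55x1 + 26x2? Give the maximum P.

Corner points and P = 55x1 + 26x2:
  (0, 31/3) → P = 806/3
  (0, 2) → P = 52
  (213/14, 121/14) → P = 2123/2
  (57/2, 2) → P = 3239/2

The optimum lies where 2x1 + 4x2 = 65 and x2 = 2.
Solving simultaneously gives x1 = 57/2, x2 = 2.

x1 = 57/2, x2 = 2, maximum P = 3239/2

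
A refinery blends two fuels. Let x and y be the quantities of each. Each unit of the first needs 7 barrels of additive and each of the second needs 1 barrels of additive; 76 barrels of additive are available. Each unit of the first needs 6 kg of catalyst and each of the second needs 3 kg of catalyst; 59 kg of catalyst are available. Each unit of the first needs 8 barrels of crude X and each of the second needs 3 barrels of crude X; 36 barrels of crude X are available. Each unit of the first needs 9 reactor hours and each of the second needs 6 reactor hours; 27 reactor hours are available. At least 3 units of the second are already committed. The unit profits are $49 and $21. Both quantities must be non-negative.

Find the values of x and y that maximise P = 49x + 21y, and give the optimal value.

x = 1, y = 3, maximum P = 112

Feasible corners and P = 49x + 21y:
  (0, 9/2) → P = 189/2
  (0, 3) → P = 63
  (1, 3) → P = 112

The optimum lies where 9x + 6y = 27 and y = 3.
Solving simultaneously gives x = 1, y = 3.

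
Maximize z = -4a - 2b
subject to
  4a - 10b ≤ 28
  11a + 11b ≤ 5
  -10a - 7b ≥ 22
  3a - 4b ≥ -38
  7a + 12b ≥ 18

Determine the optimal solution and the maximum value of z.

Feasible corners and z = -4a - 2b:
  (-354/61, 314/61) → z = 788/61
  (-390/71, 334/71) → z = 892/71
  (-6, 5) → z = 14

The optimum lies where 3a - 4b = -38 and 7a + 12b = 18.
Solving simultaneously gives a = -6, b = 5.

a = -6, b = 5, maximum z = 14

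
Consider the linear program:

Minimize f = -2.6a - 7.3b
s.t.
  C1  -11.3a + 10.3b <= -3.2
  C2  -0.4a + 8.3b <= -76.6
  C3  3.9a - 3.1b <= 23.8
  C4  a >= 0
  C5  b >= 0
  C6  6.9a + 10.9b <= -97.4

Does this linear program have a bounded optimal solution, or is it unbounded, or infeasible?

infeasible

The boundaries b = 0 and 6.9a + 10.9b = -97.4 meet at (-974/69, 0), but that point violates -11.3a + 10.3b ≤ -3.2. Every candidate vertex is excluded by some other constraint, so the feasible region is empty.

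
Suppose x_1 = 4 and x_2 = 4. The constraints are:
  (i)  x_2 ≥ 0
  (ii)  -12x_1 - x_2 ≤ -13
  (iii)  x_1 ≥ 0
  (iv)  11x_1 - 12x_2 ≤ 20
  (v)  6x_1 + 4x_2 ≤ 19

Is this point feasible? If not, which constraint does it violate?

not feasible — violates (v)

Constraint (v): 6x_1 + 4x_2 = 40, which is not ≤ 19. All other constraints are satisfied.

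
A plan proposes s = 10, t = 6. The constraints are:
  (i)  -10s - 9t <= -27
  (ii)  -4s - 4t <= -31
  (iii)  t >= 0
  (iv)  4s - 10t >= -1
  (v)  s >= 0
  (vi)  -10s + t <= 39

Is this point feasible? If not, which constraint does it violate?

Constraint (iv): 4s - 10t = -20, which is not ≥ -1. All other constraints are satisfied.

not feasible — violates (iv)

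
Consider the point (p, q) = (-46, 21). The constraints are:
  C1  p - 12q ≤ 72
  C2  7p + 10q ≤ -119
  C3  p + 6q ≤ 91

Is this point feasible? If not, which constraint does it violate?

Constraint C2: 7p + 10q = -112, which is not ≤ -119. All other constraints are satisfied.

not feasible — violates C2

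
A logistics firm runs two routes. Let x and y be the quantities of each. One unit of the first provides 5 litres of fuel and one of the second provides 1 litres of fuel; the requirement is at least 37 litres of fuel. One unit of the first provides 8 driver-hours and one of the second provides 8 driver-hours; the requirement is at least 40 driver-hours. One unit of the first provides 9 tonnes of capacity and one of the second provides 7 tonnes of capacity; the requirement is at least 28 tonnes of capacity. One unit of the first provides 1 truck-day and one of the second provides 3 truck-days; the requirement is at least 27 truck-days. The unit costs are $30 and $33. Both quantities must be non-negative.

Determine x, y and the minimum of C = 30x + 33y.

x = 6, y = 7, minimum C = 411

Vertices and C = 30x + 33y:
  (0, 37) → C = 1221
  (27, 0) → C = 810
  (6, 7) → C = 411
The feasible region is unbounded (it extends along (0, 1), (1, 0)), but C strictly increases along every unbounded feasible direction, so there is no improving ray and the minimum is attained at a vertex.

At the optimal vertex, 5x + y = 37 and x + 3y = 27.
Solving simultaneously gives x = 6, y = 7.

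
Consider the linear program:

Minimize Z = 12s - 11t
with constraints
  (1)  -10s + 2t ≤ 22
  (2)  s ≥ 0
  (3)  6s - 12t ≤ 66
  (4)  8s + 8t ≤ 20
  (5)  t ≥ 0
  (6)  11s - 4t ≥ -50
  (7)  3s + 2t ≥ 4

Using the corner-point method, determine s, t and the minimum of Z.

s = 0, t = 5/2, minimum Z = -55/2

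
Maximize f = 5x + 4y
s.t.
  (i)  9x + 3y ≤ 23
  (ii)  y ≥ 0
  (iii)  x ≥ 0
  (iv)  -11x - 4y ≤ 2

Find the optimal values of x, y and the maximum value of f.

x = 0, y = 23/3, maximum f = 92/3

Corner points and f = 5x + 4y:
  (23/9, 0) → f = 115/9
  (0, 23/3) → f = 92/3
  (0, 0) → f = 0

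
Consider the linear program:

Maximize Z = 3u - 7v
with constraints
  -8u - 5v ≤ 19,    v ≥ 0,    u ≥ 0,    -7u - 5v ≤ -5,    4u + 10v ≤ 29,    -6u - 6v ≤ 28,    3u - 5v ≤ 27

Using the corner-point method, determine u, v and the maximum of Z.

u = 29/4, v = 0, maximum Z = 87/4

Corner points and Z = 3u - 7v:
  (5/7, 0) → Z = 15/7
  (29/4, 0) → Z = 87/4
  (0, 1) → Z = -7
  (0, 29/10) → Z = -203/10

The optimum lies where v = 0 and 4u + 10v = 29.
Solving simultaneously gives u = 29/4, v = 0.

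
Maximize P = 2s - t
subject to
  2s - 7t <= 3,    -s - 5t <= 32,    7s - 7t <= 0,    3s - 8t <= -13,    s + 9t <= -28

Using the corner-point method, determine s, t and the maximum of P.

Corner points and P = 2s - t:
  (-321/23, -83/23) → P = -559/23
  (-37, 1) → P = -75
  (-341/35, -71/35) → P = -611/35

At the optimal vertex, 3s - 8t = -13 and s + 9t = -28.
Solving simultaneously gives s = -341/35, t = -71/35.

s = -341/35, t = -71/35, maximum P = -611/35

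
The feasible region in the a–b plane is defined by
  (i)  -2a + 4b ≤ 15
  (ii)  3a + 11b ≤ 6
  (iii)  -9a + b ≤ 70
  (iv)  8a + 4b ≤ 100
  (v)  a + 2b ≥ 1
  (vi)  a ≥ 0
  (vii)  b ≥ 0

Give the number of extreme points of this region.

4

Intersecting each pair of boundary lines and keeping only the points that satisfy every inequality leaves:
  (0, 6/11)
  (2, 0)
  (0, 1/2)
  (1, 0)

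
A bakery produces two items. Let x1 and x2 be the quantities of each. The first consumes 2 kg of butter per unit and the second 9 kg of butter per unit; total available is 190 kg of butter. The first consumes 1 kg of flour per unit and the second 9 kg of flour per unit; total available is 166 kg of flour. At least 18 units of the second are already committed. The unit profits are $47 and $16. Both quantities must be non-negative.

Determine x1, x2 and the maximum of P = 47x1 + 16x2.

The optimum lies where x1 + 9x2 = 166 and x2 = 18.
Solving simultaneously gives x1 = 4, x2 = 18.

x1 = 4, x2 = 18, maximum P = 476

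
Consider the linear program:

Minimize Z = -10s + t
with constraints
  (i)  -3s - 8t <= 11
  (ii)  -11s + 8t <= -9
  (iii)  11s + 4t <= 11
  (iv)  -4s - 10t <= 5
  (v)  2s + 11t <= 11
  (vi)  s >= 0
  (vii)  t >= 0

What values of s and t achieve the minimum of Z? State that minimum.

Feasible corners and Z = -10s + t:
  (31/33, 1/6) → Z = -203/22
  (9/11, 0) → Z = -90/11
  (1, 0) → Z = -10

s = 1, t = 0, minimum Z = -10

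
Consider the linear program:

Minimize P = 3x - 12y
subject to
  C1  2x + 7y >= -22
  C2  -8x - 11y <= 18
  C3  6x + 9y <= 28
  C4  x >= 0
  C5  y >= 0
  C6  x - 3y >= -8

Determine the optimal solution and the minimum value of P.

The binding constraints are 6x + 9y = 28 and x - 3y = -8.
Solving simultaneously gives x = 4/9, y = 76/27.

x = 4/9, y = 76/27, minimum P = -292/9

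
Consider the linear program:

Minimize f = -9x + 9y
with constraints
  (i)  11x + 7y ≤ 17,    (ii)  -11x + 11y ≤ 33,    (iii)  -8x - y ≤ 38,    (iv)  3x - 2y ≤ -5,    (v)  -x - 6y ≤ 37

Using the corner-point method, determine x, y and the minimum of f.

Corner points and f = -9x + 9y:
  (-2/9, 25/9) → f = 27
  (-1/43, 106/43) → f = 963/43
  (-41/9, -14/9) → f = 27
  (-81/19, -74/19) → f = 63/19

The binding constraints are -8x - y = 38 and 3x - 2y = -5.
Solving simultaneously gives x = -81/19, y = -74/19.

x = -81/19, y = -74/19, minimum f = 63/19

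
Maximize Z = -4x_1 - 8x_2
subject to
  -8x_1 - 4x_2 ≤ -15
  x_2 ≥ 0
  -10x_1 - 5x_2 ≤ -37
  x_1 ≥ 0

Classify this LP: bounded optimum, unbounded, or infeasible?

Feasible corners and Z = -4x_1 - 8x_2:
  (37/10, 0) → Z = -74/5
  (0, 37/5) → Z = -296/5
The feasible region has finitely many vertices and no improving ray; the maximum is -74/5 at (37/10, 0).

bounded optimum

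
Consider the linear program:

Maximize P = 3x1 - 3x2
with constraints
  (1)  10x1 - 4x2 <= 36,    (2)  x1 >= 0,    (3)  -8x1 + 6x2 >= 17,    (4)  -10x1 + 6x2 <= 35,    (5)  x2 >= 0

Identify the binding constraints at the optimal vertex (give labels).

Corner points and P = 3x1 - 3x2:
  (71/7, 229/14) → P = -261/14
  (89/5, 71/2) → P = -531/10
  (0, 17/6) → P = -17/2
  (0, 35/6) → P = -35/2

The maximum is at (0, 17/6). Substituting into each constraint, equality holds for (2) and (3); the remaining constraints have slack.

(2) and (3)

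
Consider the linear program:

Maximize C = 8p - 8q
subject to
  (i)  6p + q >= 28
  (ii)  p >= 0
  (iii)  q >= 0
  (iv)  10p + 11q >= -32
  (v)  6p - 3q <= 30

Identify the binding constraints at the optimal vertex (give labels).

(iii) and (v)

Feasible corners and C = 8p - 8q:
  (0, 28) → C = -224
  (14/3, 0) → C = 112/3
  (5, 0) → C = 40
The feasible region is unbounded (it extends along (0, 1), (1, 2)), but C strictly decreases along every unbounded feasible direction, so there is no improving ray and the maximum is attained at a vertex.

The maximum is at (5, 0). Substituting into each constraint, equality holds for (iii) and (v); the remaining constraints have slack.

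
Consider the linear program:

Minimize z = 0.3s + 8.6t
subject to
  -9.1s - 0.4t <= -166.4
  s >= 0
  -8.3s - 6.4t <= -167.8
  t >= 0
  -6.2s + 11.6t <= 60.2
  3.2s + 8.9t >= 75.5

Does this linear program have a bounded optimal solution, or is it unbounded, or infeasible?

bounded optimum

Vertices and z = 0.3s + 8.6t:
  (24946/1373, 7293/2746) → z = 388437/13730
  (47654/2701, 78975/5402) → z = 3538887/27010
  (101022/5339, 8969/5339) → z = 107440/5339
  (23.59375, 0) → z = 7.078125
The feasible region has finitely many vertices and no improving ray; the minimum is 7.078125 at (23.59375, 0).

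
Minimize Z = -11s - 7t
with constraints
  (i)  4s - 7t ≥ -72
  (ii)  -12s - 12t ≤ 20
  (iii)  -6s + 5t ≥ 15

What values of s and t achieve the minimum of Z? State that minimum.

s = 255/22, t = 186/11, minimum Z = -5409/22

Corner points and Z = -11s - 7t:
  (-251/33, 196/33) → Z = 463/11
  (255/22, 186/11) → Z = -5409/22
  (-70/33, 5/11) → Z = 665/33

At the optimal vertex, 4s - 7t = -72 and -6s + 5t = 15.
Solving simultaneously gives s = 255/22, t = 186/11.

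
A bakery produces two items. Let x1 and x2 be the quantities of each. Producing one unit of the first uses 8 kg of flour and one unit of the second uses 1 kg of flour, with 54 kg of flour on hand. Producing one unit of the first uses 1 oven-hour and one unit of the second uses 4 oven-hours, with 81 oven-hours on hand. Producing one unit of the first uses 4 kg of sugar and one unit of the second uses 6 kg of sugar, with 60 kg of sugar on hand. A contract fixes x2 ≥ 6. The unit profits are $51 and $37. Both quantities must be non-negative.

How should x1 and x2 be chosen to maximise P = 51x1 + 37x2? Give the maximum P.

x1 = 6, x2 = 6, maximum P = 528

Feasible corners and P = 51x1 + 37x2:
  (0, 10) → P = 370
  (0, 6) → P = 222
  (6, 6) → P = 528

The binding constraints are 8x1 + x2 = 54 and 4x1 + 6x2 = 60.
Solving simultaneously gives x1 = 6, x2 = 6.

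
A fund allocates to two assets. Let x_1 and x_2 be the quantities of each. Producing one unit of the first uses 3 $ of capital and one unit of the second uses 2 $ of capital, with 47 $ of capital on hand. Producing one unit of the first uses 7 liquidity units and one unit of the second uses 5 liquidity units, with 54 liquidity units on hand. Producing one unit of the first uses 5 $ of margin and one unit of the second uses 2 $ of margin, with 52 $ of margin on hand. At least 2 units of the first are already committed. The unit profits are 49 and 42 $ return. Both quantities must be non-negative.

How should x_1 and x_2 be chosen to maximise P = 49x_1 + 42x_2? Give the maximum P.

x_1 = 2, x_2 = 8, maximum P = 434

Vertices and P = 49x_1 + 42x_2:
  (54/7, 0) → P = 378
  (2, 0) → P = 98
  (2, 8) → P = 434

At the optimal vertex, 7x_1 + 5x_2 = 54 and x_1 = 2.
Solving simultaneously gives x_1 = 2, x_2 = 8.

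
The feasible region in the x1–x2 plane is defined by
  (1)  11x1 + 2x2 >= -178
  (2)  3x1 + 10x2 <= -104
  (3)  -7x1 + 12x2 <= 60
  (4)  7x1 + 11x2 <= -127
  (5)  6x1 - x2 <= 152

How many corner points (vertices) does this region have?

The feasible vertices (each the meet of two boundaries and inside every other half-plane) are:
  (-393/26, -305/52)
  (126/23, -2740/23)
  (-126/37, -347/37)
  (1545/73, -1826/73)

4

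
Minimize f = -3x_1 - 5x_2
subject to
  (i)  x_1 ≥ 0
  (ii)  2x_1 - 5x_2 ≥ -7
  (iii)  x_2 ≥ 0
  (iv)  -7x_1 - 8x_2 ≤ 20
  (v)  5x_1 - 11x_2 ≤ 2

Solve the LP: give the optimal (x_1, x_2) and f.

The binding constraints are 2x_1 - 5x_2 = -7 and 5x_1 - 11x_2 = 2.
Solving simultaneously gives x_1 = 29, x_2 = 13.

x_1 = 29, x_2 = 13, minimum f = -152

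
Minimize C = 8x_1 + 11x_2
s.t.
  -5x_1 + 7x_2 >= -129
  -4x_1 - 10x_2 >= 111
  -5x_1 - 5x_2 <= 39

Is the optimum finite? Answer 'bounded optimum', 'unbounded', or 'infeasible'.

bounded optimum

Extreme points and C = 8x_1 + 11x_2:
  (171/26, -357/26) → C = -2559/26
  (31/5, -14) → C = -522/5
  (11/2, -133/10) → C = -1023/10
The feasible region has finitely many vertices and no improving ray; the minimum is -522/5 at (31/5, -14).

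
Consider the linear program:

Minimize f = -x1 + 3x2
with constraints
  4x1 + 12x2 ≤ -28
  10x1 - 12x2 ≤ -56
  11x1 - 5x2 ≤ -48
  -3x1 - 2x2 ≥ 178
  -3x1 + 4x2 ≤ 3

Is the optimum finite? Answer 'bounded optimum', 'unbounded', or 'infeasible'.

unbounded

From the feasible point (-47, -69/2), moving in the direction (-4, -3) keeps every constraint satisfied while f decreases without bound.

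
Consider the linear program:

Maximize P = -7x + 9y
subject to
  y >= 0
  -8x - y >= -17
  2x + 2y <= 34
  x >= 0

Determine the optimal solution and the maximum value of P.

The binding constraints are -8x - y = -17 and 2x + 2y = 34.
Solving simultaneously gives x = 0, y = 17.

x = 0, y = 17, maximum P = 153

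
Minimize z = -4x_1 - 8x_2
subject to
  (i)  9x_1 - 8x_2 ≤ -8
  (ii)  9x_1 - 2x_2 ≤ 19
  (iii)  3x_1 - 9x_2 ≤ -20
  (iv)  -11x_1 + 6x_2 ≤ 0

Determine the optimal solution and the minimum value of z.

Extreme points and z = -4x_1 - 8x_2:
  (28/9, 9/2) → z = -436/9
  (88/57, 52/19) → z = -1600/57
  (57/16, 209/32) → z = -133/2
  (40/27, 220/81) → z = -2240/81

x_1 = 57/16, x_2 = 209/32, minimum z = -133/2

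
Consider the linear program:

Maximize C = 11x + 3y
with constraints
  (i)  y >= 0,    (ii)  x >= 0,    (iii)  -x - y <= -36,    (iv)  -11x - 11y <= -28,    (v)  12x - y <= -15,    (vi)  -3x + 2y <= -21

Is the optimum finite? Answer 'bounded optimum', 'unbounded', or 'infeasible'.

infeasible

The boundaries y = 0 and -x - y = -36 meet at (36, 0), but that point violates 12x - y ≤ -15. Every candidate vertex is excluded by some other constraint, so the feasible region is empty.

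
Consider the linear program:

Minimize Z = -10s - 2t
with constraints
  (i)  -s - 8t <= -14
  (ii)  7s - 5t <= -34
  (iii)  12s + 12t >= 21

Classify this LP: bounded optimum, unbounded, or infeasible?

unbounded

From the feasible point (-101/48, 185/48), moving in the direction (5, 7) keeps every constraint satisfied while Z decreases without bound.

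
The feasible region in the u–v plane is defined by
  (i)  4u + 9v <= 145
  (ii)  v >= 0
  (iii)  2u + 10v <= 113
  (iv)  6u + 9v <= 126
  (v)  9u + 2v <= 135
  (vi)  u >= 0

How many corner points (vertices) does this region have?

5

Intersecting each pair of boundary lines and keeping only the points that satisfy every inequality leaves:
  (15, 0)
  (0, 0)
  (81/14, 71/7)
  (0, 113/10)
  (321/23, 108/23)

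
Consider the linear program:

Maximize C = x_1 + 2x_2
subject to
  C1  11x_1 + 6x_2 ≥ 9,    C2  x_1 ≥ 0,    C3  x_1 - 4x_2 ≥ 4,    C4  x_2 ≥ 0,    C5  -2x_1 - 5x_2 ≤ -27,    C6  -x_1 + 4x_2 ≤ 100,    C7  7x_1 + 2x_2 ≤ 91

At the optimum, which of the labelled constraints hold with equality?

C3 and C7

Corner points and C = x_1 + 2x_2:
  (128/13, 19/13) → C = 166/13
  (62/5, 21/10) → C = 83/5
  (401/31, 7/31) → C = 415/31

The maximum is at (62/5, 21/10). Substituting into each constraint, equality holds for C3 and C7; the remaining constraints have slack.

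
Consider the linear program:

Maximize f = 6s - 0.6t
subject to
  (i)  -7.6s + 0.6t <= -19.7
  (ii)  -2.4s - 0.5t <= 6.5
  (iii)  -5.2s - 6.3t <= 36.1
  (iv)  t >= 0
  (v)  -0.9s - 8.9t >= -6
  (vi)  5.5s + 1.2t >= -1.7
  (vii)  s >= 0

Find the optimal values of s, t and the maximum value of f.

s = 20/3, t = 0, maximum f = 40

Vertices and f = 6s - 0.6t:
  (197/76, 0) → f = 591/38
  (17893/6818, 2787/6818) → f = 528429/34090
  (20/3, 0) → f = 40

At the optimal vertex, t = 0 and -0.9s - 8.9t = -6.
Solving simultaneously gives s = 20/3, t = 0.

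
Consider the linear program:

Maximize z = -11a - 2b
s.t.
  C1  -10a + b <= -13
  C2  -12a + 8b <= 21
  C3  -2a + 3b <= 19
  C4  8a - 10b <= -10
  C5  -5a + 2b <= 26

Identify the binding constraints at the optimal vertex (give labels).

Vertices and z = -11a - 2b:
  (125/68, 183/34) → z = -2107/68
  (35/23, 51/23) → z = -487/23
  (89/20, 93/10) → z = -1351/20
  (40, 33) → z = -506

The maximum is at (35/23, 51/23). Substituting into each constraint, equality holds for C1 and C4; the remaining constraints have slack.

C1 and C4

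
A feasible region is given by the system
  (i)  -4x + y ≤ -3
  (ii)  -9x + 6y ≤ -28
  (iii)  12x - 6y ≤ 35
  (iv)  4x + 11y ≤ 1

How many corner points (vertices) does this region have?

The feasible vertices (each the meet of two boundaries and inside every other half-plane) are:
  (-2/3, -17/3)
  (-17/12, -26/3)
  (7/3, -7/6)

3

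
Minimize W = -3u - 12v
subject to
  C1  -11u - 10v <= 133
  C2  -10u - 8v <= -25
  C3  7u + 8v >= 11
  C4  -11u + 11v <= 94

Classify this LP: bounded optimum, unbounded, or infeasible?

unbounded

From the feasible point (14/3, -65/24), moving in the direction (11, 11) keeps every constraint satisfied while W decreases without bound.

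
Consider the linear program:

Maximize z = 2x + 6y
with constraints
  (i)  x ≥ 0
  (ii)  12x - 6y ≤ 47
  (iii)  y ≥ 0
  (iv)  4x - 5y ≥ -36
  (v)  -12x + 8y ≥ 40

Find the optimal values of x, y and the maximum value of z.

x = 22/7, y = 68/7, maximum z = 452/7

At the optimal vertex, 4x - 5y = -36 and -12x + 8y = 40.
Solving simultaneously gives x = 22/7, y = 68/7.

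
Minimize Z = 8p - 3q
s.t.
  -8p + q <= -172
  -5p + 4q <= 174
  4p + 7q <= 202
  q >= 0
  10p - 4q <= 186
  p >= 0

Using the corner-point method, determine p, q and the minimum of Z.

p = 703/30, q = 232/15, minimum Z = 2116/15

Extreme points and Z = 8p - 3q:
  (703/30, 232/15) → Z = 2116/15
  (251/11, 116/11) → Z = 1660/11
  (1055/43, 638/43) → Z = 6526/43

The binding constraints are -8p + q = -172 and 4p + 7q = 202.
Solving simultaneously gives p = 703/30, q = 232/15.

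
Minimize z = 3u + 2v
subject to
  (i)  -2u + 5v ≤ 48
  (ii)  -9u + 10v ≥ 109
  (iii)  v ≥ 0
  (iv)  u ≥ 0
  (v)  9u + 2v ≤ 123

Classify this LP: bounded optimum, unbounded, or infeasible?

infeasible

The boundaries -2u + 5v = 48 and -9u + 10v = 109 meet at (-13/5, 214/25), but that point violates u ≥ 0. Every candidate vertex is excluded by some other constraint, so the feasible region is empty.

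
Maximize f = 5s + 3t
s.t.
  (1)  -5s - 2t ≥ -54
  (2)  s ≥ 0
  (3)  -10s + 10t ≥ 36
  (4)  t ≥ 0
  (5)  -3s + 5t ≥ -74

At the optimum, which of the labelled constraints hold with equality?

(1) and (2)

Extreme points and f = 5s + 3t:
  (0, 27) → f = 81
  (234/35, 72/7) → f = 450/7
  (0, 18/5) → f = 54/5

The maximum is at (0, 27). Substituting into each constraint, equality holds for (1) and (2); the remaining constraints have slack.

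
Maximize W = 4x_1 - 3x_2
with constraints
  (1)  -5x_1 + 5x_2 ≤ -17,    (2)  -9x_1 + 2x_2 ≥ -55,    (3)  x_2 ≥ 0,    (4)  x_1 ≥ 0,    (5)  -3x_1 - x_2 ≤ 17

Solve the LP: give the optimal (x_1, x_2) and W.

x_1 = 55/9, x_2 = 0, maximum W = 220/9

Feasible corners and W = 4x_1 - 3x_2:
  (241/35, 122/35) → W = 598/35
  (17/5, 0) → W = 68/5
  (55/9, 0) → W = 220/9

The optimum lies where -9x_1 + 2x_2 = -55 and x_2 = 0.
Solving simultaneously gives x_1 = 55/9, x_2 = 0.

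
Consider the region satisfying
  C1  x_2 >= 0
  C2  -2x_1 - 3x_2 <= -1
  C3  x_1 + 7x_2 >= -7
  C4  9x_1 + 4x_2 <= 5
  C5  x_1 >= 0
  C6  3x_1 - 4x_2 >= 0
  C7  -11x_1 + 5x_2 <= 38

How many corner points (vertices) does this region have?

4

The feasible vertices (each the meet of two boundaries and inside every other half-plane) are:
  (1/2, 0)
  (5/9, 0)
  (4/17, 3/17)
  (5/12, 5/16)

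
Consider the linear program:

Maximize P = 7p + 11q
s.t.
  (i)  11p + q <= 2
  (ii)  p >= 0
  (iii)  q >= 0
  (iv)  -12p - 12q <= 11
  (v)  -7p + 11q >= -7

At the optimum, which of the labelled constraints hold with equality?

Corner points and P = 7p + 11q:
  (0, 2) → P = 22
  (2/11, 0) → P = 14/11
  (0, 0) → P = 0

The maximum is at (0, 2). Substituting into each constraint, equality holds for (i) and (ii); the remaining constraints have slack.

(i) and (ii)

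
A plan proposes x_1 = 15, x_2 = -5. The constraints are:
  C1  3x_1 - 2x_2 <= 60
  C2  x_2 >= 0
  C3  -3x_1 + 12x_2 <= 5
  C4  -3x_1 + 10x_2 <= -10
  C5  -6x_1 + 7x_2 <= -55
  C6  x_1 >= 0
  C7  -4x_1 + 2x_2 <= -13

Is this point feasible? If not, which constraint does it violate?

not feasible — violates C2

Constraint C2: x_2 = -5, which is not ≥ 0. All other constraints are satisfied.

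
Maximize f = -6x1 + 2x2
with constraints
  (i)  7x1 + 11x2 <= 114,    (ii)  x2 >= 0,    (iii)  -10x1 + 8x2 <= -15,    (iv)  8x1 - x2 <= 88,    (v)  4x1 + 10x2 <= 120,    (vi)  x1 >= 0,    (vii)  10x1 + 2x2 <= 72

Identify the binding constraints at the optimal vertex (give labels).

(ii) and (iii)

Corner points and f = -6x1 + 2x2:
  (3/2, 0) → f = -9
  (36/5, 0) → f = -216/5
  (303/50, 57/10) → f = -624/25

The maximum is at (3/2, 0). Substituting into each constraint, equality holds for (ii) and (iii); the remaining constraints have slack.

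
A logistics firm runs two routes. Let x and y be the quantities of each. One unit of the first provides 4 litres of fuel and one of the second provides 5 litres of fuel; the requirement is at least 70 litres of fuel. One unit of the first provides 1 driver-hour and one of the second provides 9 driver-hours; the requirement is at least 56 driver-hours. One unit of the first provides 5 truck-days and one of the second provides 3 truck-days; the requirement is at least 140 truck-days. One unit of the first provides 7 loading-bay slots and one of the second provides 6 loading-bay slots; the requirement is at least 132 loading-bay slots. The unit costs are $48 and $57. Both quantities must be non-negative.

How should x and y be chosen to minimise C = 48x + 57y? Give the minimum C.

x = 26, y = 10/3, minimum C = 1438

Extreme points and C = 48x + 57y:
  (0, 140/3) → C = 2660
  (56, 0) → C = 2688
  (26, 10/3) → C = 1438
The feasible region is unbounded (it extends along (0, 1), (1, 0)), but C strictly increases along every unbounded feasible direction, so there is no improving ray and the minimum is attained at a vertex.

The optimum lies where x + 9y = 56 and 5x + 3y = 140.
Solving simultaneously gives x = 26, y = 10/3.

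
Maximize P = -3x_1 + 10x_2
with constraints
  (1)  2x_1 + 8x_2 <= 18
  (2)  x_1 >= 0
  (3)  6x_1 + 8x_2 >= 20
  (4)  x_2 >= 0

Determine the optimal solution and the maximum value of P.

x_1 = 1/2, x_2 = 17/8, maximum P = 79/4

Extreme points and P = -3x_1 + 10x_2:
  (1/2, 17/8) → P = 79/4
  (9, 0) → P = -27
  (10/3, 0) → P = -10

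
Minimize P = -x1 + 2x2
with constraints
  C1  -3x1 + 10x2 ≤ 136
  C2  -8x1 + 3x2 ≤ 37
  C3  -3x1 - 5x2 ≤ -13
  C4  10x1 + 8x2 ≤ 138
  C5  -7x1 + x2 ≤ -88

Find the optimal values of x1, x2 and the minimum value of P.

Vertices and P = -x1 + 2x2:
  (293/13, -142/13) → P = -577/13
  (453/38, -173/38) → P = -799/38
  (421/33, 43/33) → P = -335/33

x1 = 293/13, x2 = -142/13, minimum P = -577/13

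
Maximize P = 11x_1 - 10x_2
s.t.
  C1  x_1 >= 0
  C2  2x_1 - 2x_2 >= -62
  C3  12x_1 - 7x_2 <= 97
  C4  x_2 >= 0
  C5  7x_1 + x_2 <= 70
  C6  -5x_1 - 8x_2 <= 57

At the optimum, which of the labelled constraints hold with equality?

C3 and C4

Feasible corners and P = 11x_1 - 10x_2:
  (0, 31) → P = -310
  (0, 0) → P = 0
  (39/8, 287/8) → P = -2441/8
  (97/12, 0) → P = 1067/12
  (587/61, 161/61) → P = 4847/61

The maximum is at (97/12, 0). Substituting into each constraint, equality holds for C3 and C4; the remaining constraints have slack.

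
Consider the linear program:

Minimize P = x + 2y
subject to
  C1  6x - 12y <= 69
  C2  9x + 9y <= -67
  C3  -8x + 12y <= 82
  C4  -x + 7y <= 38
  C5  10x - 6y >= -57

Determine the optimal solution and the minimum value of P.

Vertices and P = x + 2y:
  (-61/54, -341/54) → P = -743/54
  (-183/14, -86/7) → P = -527/14
  (-305/48, -157/144) → P = -1229/144

At the optimal vertex, 6x - 12y = 69 and 10x - 6y = -57.
Solving simultaneously gives x = -183/14, y = -86/7.

x = -183/14, y = -86/7, minimum P = -527/14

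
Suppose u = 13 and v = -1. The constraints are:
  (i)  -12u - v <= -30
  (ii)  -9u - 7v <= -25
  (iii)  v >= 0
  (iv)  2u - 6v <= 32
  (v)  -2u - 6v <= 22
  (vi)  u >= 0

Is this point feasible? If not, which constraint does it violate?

Constraint (iii): v = -1, which is not ≥ 0. All other constraints are satisfied.

not feasible — violates (iii)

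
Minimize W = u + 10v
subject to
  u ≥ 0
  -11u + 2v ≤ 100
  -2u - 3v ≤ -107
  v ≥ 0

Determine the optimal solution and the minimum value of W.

Vertices and W = u + 10v:
  (0, 50) → W = 500
  (0, 107/3) → W = 1070/3
  (107/2, 0) → W = 107/2
The feasible region is unbounded (it extends along (1, 0), (2, 11)), but W strictly increases along every unbounded feasible direction, so there is no improving ray and the minimum is attained at a vertex.

u = 107/2, v = 0, minimum W = 107/2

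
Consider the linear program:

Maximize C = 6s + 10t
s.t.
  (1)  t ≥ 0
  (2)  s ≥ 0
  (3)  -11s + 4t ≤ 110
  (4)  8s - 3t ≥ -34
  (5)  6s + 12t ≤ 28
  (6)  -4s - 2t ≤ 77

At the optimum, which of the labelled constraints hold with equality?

Feasible corners and C = 6s + 10t:
  (0, 0) → C = 0
  (14/3, 0) → C = 28
  (0, 7/3) → C = 70/3

The maximum is at (14/3, 0). Substituting into each constraint, equality holds for (1) and (5); the remaining constraints have slack.

(1) and (5)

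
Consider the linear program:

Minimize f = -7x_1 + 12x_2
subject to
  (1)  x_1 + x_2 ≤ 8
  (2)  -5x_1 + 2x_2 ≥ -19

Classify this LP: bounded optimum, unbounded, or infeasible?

unbounded

From the feasible point (5, 3), moving in the direction (-2, -5) keeps every constraint satisfied while f decreases without bound.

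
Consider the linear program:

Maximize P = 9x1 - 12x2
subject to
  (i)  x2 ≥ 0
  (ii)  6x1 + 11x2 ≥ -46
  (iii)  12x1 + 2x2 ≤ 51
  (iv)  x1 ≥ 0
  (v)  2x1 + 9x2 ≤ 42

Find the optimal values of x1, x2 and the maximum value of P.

x1 = 17/4, x2 = 0, maximum P = 153/4

Extreme points and P = 9x1 - 12x2:
  (17/4, 0) → P = 153/4
  (0, 0) → P = 0
  (375/104, 201/52) → P = -1449/104
  (0, 14/3) → P = -56

The binding constraints are x2 = 0 and 12x1 + 2x2 = 51.
Solving simultaneously gives x1 = 17/4, x2 = 0.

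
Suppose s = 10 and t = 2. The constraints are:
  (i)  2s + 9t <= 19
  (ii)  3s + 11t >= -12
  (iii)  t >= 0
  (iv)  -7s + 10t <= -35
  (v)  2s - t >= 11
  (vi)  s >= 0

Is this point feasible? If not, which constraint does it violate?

Constraint (i): 2s + 9t = 38, which is not ≤ 19. All other constraints are satisfied.

not feasible — violates (i)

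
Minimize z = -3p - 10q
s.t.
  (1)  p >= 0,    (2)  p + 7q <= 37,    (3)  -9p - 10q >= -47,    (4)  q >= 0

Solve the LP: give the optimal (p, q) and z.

p = 0, q = 47/10, minimum z = -47

Feasible corners and z = -3p - 10q:
  (0, 47/10) → z = -47
  (0, 0) → z = 0
  (47/9, 0) → z = -47/3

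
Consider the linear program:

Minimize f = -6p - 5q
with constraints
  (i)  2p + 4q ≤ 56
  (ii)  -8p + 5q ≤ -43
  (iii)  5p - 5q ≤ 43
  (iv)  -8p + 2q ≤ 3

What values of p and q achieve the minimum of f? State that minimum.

At the optimal vertex, 2p + 4q = 56 and 5p - 5q = 43.
Solving simultaneously gives p = 226/15, q = 97/15.

p = 226/15, q = 97/15, minimum f = -1841/15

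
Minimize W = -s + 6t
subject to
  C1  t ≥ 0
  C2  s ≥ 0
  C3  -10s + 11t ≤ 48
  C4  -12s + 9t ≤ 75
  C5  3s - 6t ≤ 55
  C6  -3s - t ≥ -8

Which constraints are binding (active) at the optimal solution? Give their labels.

Extreme points and W = -s + 6t:
  (0, 0) → W = 0
  (8/3, 0) → W = -8/3
  (0, 48/11) → W = 288/11
  (40/43, 224/43) → W = 1304/43

The minimum is at (8/3, 0). Substituting into each constraint, equality holds for C1 and C6; the remaining constraints have slack.

C1 and C6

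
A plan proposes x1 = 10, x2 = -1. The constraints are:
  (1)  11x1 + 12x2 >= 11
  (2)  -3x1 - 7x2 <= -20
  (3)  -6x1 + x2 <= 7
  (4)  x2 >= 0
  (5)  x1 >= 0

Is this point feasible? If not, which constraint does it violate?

Constraint (4): x2 = -1, which is not ≥ 0. All other constraints are satisfied.

not feasible — violates (4)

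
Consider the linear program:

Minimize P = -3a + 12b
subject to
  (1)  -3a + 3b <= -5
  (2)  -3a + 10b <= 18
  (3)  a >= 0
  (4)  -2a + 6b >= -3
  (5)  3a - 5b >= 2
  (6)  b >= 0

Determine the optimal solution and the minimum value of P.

a = 7/4, b = 1/12, minimum P = -17/4

Corner points and P = -3a + 12b:
  (7/4, 1/12) → P = -17/4
  (19/6, 3/2) → P = 17/2
  (69, 45/2) → P = 63
  (22/3, 4) → P = 26

At the optimal vertex, -3a + 3b = -5 and -2a + 6b = -3.
Solving simultaneously gives a = 7/4, b = 1/12.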